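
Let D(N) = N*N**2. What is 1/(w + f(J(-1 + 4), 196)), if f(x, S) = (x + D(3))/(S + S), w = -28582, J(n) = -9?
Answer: -196/5602063 ≈ -3.4987e-5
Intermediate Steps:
D(N) = N**3
f(x, S) = (27 + x)/(2*S) (f(x, S) = (x + 3**3)/(S + S) = (x + 27)/((2*S)) = (27 + x)*(1/(2*S)) = (27 + x)/(2*S))
1/(w + f(J(-1 + 4), 196)) = 1/(-28582 + (1/2)*(27 - 9)/196) = 1/(-28582 + (1/2)*(1/196)*18) = 1/(-28582 + 9/196) = 1/(-5602063/196) = -196/5602063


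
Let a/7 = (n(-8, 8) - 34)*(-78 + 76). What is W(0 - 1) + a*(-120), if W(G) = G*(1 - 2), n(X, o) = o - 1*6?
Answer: -53759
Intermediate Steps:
n(X, o) = -6 + o (n(X, o) = o - 6 = -6 + o)
W(G) = -G (W(G) = G*(-1) = -G)
a = 448 (a = 7*(((-6 + 8) - 34)*(-78 + 76)) = 7*((2 - 34)*(-2)) = 7*(-32*(-2)) = 7*64 = 448)
W(0 - 1) + a*(-120) = -(0 - 1) + 448*(-120) = -1*(-1) - 53760 = 1 - 53760 = -53759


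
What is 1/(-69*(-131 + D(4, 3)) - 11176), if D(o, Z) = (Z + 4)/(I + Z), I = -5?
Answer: -2/3791 ≈ -0.00052757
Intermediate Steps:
D(o, Z) = (4 + Z)/(-5 + Z) (D(o, Z) = (Z + 4)/(-5 + Z) = (4 + Z)/(-5 + Z))
1/(-69*(-131 + D(4, 3)) - 11176) = 1/(-69*(-131 + (4 + 3)/(-5 + 3)) - 11176) = 1/(-69*(-131 + 7/(-2)) - 11176) = 1/(-69*(-131 - 1/2*7) - 11176) = 1/(-69*(-131 - 7/2) - 11176) = 1/(-69*(-269/2) - 11176) = 1/(18561/2 - 11176) = 1/(-3791/2) = -2/3791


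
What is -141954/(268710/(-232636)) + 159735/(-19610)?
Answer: 407264203961/3314090 ≈ 1.2289e+5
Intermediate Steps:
-141954/(268710/(-232636)) + 159735/(-19610) = -141954/(268710*(-1/232636)) + 159735*(-1/19610) = -141954/(-134355/116318) - 31947/3922 = -141954*(-116318/134355) - 31947/3922 = 5503935124/44785 - 31947/3922 = 407264203961/3314090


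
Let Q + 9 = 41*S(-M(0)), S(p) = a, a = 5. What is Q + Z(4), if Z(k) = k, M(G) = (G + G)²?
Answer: 200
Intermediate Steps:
M(G) = 4*G² (M(G) = (2*G)² = 4*G²)
S(p) = 5
Q = 196 (Q = -9 + 41*5 = -9 + 205 = 196)
Q + Z(4) = 196 + 4 = 200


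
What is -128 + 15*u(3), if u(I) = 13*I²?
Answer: 1627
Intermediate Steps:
-128 + 15*u(3) = -128 + 15*(13*3²) = -128 + 15*(13*9) = -128 + 15*117 = -128 + 1755 = 1627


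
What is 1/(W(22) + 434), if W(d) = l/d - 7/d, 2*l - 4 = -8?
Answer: 22/9539 ≈ 0.0023063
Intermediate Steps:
l = -2 (l = 2 + (½)*(-8) = 2 - 4 = -2)
W(d) = -9/d (W(d) = -2/d - 7/d = -9/d)
1/(W(22) + 434) = 1/(-9/22 + 434) = 1/(9539/22) = 22/9539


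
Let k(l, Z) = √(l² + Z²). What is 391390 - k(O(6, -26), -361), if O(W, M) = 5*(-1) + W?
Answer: 391390 - √130322 ≈ 3.9103e+5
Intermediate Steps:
O(W, M) = -5 + W
k(l, Z) = √(Z² + l²)
391390 - k(O(6, -26), -361) = 391390 - √((-361)² + (-5 + 6)²) = 391390 - √(130321 + 1²) = 391390 - √(130321 + 1) = 391390 - √130322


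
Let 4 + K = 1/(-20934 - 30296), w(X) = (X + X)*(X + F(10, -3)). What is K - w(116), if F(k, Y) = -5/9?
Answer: -12350733329/461070 ≈ -26787.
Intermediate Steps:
F(k, Y) = -5/9 (F(k, Y) = -5*⅑ = -5/9)
w(X) = 2*X*(-5/9 + X) (w(X) = (X + X)*(X - 5/9) = (2*X)*(-5/9 + X) = 2*X*(-5/9 + X))
K = -204921/51230 (K = -4 + 1/(-20934 - 30296) = -4 + 1/(-51230) = -4 - 1/51230 = -204921/51230 ≈ -4.0000)
K - w(116) = -204921/51230 - 2*116*(-5 + 9*116)/9 = -204921/51230 - 2*116*(-5 + 1044)/9 = -204921/51230 - 2*116*1039/9 = -204921/51230 - 1*241048/9 = -204921/51230 - 241048/9 = -12350733329/461070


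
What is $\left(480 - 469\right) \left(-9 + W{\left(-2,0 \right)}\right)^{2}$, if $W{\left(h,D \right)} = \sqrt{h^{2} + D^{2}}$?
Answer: $539$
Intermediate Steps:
$W{\left(h,D \right)} = \sqrt{D^{2} + h^{2}}$
$\left(480 - 469\right) \left(-9 + W{\left(-2,0 \right)}\right)^{2} = \left(480 - 469\right) \left(-9 + \sqrt{0^{2} + \left(-2\right)^{2}}\right)^{2} = 11 \left(-9 + \sqrt{0 + 4}\right)^{2} = 11 \left(-9 + \sqrt{4}\right)^{2} = 11 \left(-9 + 2\right)^{2} = 11 \left(-7\right)^{2} = 11 \cdot 49 = 539$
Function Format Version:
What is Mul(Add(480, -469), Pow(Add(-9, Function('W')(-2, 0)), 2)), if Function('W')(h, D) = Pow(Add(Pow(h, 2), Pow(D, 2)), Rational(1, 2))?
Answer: 539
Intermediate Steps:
Function('W')(h, D) = Pow(Add(Pow(D, 2), Pow(h, 2)), Rational(1, 2))
Mul(Add(480, -469), Pow(Add(-9, Function('W')(-2, 0)), 2)) = Mul(Add(480, -469), Pow(Add(-9, Pow(Add(Pow(0, 2), Pow(-2, 2)), Rational(1, 2))), 2)) = Mul(11, Pow(Add(-9, Pow(Add(0, 4), Rational(1, 2))), 2)) = Mul(11, Pow(Add(-9, Pow(4, Rational(1, 2))), 2)) = Mul(11, Pow(Add(-9, 2), 2)) = Mul(11, Pow(-7, 2)) = Mul(11, 49) = 539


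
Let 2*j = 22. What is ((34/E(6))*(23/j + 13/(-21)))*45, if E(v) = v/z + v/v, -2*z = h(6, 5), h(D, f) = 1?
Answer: -173400/847 ≈ -204.72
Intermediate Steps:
j = 11 (j = (½)*22 = 11)
z = -½ (z = -½*1 = -½ ≈ -0.50000)
E(v) = 1 - 2*v (E(v) = v/(-½) + v/v = v*(-2) + 1 = -2*v + 1 = 1 - 2*v)
((34/E(6))*(23/j + 13/(-21)))*45 = ((34/(1 - 2*6))*(23/11 + 13/(-21)))*45 = ((34/(1 - 12))*(23*(1/11) + 13*(-1/21)))*45 = ((34/(-11))*(23/11 - 13/21))*45 = ((34*(-1/11))*(340/231))*45 = -34/11*340/231*45 = -11560/2541*45 = -173400/847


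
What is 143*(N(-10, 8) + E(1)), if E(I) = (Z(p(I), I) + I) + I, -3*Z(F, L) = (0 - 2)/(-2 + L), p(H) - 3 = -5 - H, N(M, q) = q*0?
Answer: 572/3 ≈ 190.67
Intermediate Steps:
N(M, q) = 0
p(H) = -2 - H (p(H) = 3 + (-5 - H) = -2 - H)
Z(F, L) = 2/(3*(-2 + L)) (Z(F, L) = -(0 - 2)/(3*(-2 + L)) = -(-2)/(3*(-2 + L)) = 2/(3*(-2 + L)))
E(I) = 2*I + 2/(3*(-2 + I)) (E(I) = (2/(3*(-2 + I)) + I) + I = (I + 2/(3*(-2 + I))) + I = 2*I + 2/(3*(-2 + I)))
143*(N(-10, 8) + E(1)) = 143*(0 + 2*(1 + 3*1*(-2 + 1))/(3*(-2 + 1))) = 143*(0 + (2/3)*(1 + 3*1*(-1))/(-1)) = 143*(0 + (2/3)*(-1)*(1 - 3)) = 143*(0 + (2/3)*(-1)*(-2)) = 143*(0 + 4/3) = 143*(4/3) = 572/3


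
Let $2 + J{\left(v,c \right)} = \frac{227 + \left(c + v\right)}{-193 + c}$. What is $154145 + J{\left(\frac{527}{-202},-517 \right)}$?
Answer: $\frac{22107248167}{143420} \approx 1.5414 \cdot 10^{5}$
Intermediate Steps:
$J{\left(v,c \right)} = -2 + \frac{227 + c + v}{-193 + c}$ ($J{\left(v,c \right)} = -2 + \frac{227 + \left(c + v\right)}{-193 + c} = -2 + \frac{227 + c + v}{-193 + c}$)
$154145 + J{\left(\frac{527}{-202},-517 \right)} = 154145 + \frac{613 + \frac{527}{-202} - -517}{-193 - 517} = 154145 + \frac{613 + 527 \left(- \frac{1}{202}\right) + 517}{-710} = 154145 - \frac{613 - \frac{527}{202} + 517}{710} = 154145 - \frac{227733}{143420} = \frac{22107248167}{143420}$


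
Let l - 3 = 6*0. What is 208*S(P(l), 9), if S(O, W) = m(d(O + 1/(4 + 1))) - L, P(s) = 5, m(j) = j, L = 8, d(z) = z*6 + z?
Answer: 29536/5 ≈ 5907.2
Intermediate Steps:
d(z) = 7*z (d(z) = 6*z + z = 7*z)
l = 3 (l = 3 + 6*0 = 3 + 0 = 3)
S(O, W) = -33/5 + 7*O (S(O, W) = 7*(O + 1/(4 + 1)) - 1*8 = 7*(O + 1/5) - 8 = 7*(1/5 + O) - 8 = (7/5 + 7*O) - 8 = -33/5 + 7*O)
208*S(P(l), 9) = 208*(-33/5 + 7*5) = 208*(-33/5 + 35) = 208*(142/5) = 29536/5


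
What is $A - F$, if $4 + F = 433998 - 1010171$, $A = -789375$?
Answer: $-213198$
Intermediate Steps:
$F = -576177$ ($F = -4 + \left(433998 - 1010171\right) = -4 - 576173 = -576177$)
$A - F = -789375 - -576177 = -789375 + 576177 = -213198$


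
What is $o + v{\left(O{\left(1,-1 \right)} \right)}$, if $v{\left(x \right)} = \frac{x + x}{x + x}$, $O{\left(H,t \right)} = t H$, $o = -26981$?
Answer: $-26980$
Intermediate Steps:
$O{\left(H,t \right)} = H t$
$v{\left(x \right)} = 1$ ($v{\left(x \right)} = \frac{2 x}{2 x} = 2 x \frac{1}{2 x} = 1$)
$o + v{\left(O{\left(1,-1 \right)} \right)} = -26981 + 1 = -26980$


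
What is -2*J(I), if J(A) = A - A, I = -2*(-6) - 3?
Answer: 0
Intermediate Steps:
I = 9 (I = 12 - 3 = 9)
J(A) = 0
-2*J(I) = -2*0 = 0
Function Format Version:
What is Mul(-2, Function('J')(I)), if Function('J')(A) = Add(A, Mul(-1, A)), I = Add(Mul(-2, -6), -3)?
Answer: 0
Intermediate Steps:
I = 9 (I = Add(12, -3) = 9)
Function('J')(A) = 0
Mul(-2, Function('J')(I)) = Mul(-2, 0) = 0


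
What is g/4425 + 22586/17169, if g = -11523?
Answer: -553081/429225 ≈ -1.2886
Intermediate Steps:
g/4425 + 22586/17169 = -11523/4425 + 22586/17169 = -11523*1/4425 + 22586*(1/17169) = -3841/1475 + 22586/17169 = -553081/429225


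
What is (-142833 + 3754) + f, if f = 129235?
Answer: -9844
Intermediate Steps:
(-142833 + 3754) + f = (-142833 + 3754) + 129235 = -139079 + 129235 = -9844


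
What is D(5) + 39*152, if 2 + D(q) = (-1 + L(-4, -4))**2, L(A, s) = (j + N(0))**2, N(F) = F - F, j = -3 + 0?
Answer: 5990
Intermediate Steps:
j = -3
N(F) = 0
L(A, s) = 9 (L(A, s) = (-3 + 0)**2 = (-3)**2 = 9)
D(q) = 62 (D(q) = -2 + (-1 + 9)**2 = -2 + 8**2 = -2 + 64 = 62)
D(5) + 39*152 = 62 + 39*152 = 62 + 5928 = 5990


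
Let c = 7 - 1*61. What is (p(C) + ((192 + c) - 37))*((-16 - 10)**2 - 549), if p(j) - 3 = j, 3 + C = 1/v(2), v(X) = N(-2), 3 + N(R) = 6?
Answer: 38608/3 ≈ 12869.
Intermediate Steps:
N(R) = 3 (N(R) = -3 + 6 = 3)
v(X) = 3
c = -54 (c = 7 - 61 = -54)
C = -8/3 (C = -3 + 1/3 = -8/3 ≈ -2.6667)
p(j) = 3 + j
(p(C) + ((192 + c) - 37))*((-16 - 10)**2 - 549) = ((3 - 8/3) + ((192 - 54) - 37))*((-16 - 10)**2 - 549) = (1/3 + (138 - 37))*((-26)**2 - 549) = (1/3 + 101)*(676 - 549) = (304/3)*127 = 38608/3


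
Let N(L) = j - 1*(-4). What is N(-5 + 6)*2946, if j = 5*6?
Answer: 100164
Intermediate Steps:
j = 30
N(L) = 34 (N(L) = 30 - 1*(-4) = 30 + 4 = 34)
N(-5 + 6)*2946 = 34*2946 = 100164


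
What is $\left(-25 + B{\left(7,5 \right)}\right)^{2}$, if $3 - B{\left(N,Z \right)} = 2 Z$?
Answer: $1024$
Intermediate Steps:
$B{\left(N,Z \right)} = 3 - 2 Z$
$\left(-25 + B{\left(7,5 \right)}\right)^{2} = \left(-25 + \left(3 - 10\right)\right)^{2} = \left(-25 - 7\right)^{2} = \left(-32\right)^{2} = 1024$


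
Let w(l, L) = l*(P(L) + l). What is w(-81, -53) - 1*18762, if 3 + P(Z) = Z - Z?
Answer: -11958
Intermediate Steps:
P(Z) = -3 (P(Z) = -3 + (Z - Z) = -3 + 0 = -3)
w(l, L) = l*(-3 + l)
w(-81, -53) - 1*18762 = -81*(-3 - 81) - 1*18762 = -81*(-84) - 18762 = 6804 - 18762 = -11958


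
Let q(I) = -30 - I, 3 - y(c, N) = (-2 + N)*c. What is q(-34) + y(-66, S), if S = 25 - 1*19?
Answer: 271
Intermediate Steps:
S = 6 (S = 25 - 19 = 6)
y(c, N) = 3 - c*(-2 + N) (y(c, N) = 3 - (-2 + N)*c = 3 - c*(-2 + N))
q(-34) + y(-66, S) = (-30 - 1*(-34)) + (3 + 2*(-66) - 1*6*(-66)) = (-30 + 34) + (3 - 132 + 396) = 4 + 267 = 271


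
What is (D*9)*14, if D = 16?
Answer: 2016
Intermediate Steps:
(D*9)*14 = (16*9)*14 = 144*14 = 2016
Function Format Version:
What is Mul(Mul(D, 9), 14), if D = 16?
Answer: 2016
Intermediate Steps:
Mul(Mul(D, 9), 14) = Mul(Mul(16, 9), 14) = Mul(144, 14) = 2016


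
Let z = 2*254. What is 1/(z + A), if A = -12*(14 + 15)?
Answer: 1/160 ≈ 0.0062500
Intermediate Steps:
A = -348 (A = -12*29 = -348)
z = 508
1/(z + A) = 1/(508 - 348) = 1/160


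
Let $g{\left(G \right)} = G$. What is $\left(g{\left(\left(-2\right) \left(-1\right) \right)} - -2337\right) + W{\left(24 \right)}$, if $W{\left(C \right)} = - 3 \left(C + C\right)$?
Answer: $2195$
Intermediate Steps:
$W{\left(C \right)} = - 6 C$ ($W{\left(C \right)} = - 3 \cdot 2 C = - 6 C$)
$\left(g{\left(\left(-2\right) \left(-1\right) \right)} - -2337\right) + W{\left(24 \right)} = \left(\left(-2\right) \left(-1\right) - -2337\right) - 144 = \left(2 + 2337\right) - 144 = 2339 - 144 = 2195$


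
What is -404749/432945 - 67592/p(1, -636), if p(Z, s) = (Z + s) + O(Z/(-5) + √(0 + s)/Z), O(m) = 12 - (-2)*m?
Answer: 150705111981313/1411298092035 + 6759200*I*√159/9779289 ≈ 106.78 + 8.7154*I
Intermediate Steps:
O(m) = 12 + 2*m
p(Z, s) = 12 + s + 3*Z/5 + 2*√s/Z (p(Z, s) = (Z + s) + (12 + 2*(Z/(-5) + √(0 + s)/Z)) = (Z + s) + (12 + 2*(Z*(-⅕) + √s/Z)) = (Z + s) + (12 + 2*(-Z/5 + √s/Z)) = (Z + s) + (12 + (-2*Z/5 + 2*√s/Z)) = (Z + s) + (12 - 2*Z/5 + 2*√s/Z) = 12 + s + 3*Z/5 + 2*√s/Z)
-404749/432945 - 67592/p(1, -636) = -404749/432945 - 67592/(12 - 636 + (⅗)*1 + 2*√(-636)/1) = -404749*1/432945 - 67592/(12 - 636 + ⅗ + 2*1*(2*I*√159)) = -404749/432945 - 67592/(12 - 636 + ⅗ + 4*I*√159) = -404749/432945 - 67592/(-3117/5 + 4*I*√159)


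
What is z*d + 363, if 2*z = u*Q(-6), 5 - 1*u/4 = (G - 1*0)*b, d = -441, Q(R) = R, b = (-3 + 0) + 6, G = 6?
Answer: -68433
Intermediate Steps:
b = 3 (b = -3 + 6 = 3)
u = -52 (u = 20 - 4*(6 - 1*0)*3 = 20 - 4*(6 + 0)*3 = 20 - 24*3 = 20 - 4*18 = 20 - 72 = -52)
z = 156 (z = (-52*(-6))/2 = (½)*312 = 156)
z*d + 363 = 156*(-441) + 363 = -68796 + 363 = -68433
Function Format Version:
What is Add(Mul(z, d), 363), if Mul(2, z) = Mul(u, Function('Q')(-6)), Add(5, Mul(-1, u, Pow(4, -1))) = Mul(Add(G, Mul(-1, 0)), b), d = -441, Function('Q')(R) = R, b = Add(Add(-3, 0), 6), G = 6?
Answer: -68433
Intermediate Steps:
b = 3 (b = Add(-3, 6) = 3)
u = -52 (u = Add(20, Mul(-4, Mul(Add(6, Mul(-1, 0)), 3))) = Add(20, Mul(-4, Mul(Add(6, 0), 3))) = Add(20, Mul(-4, Mul(6, 3))) = Add(20, Mul(-4, 18)) = Add(20, -72) = -52)
z = 156 (z = Mul(Rational(1, 2), Mul(-52, -6)) = Mul(Rational(1, 2), 312) = 156)
Add(Mul(z, d), 363) = Add(Mul(156, -441), 363) = Add(-68796, 363) = -68433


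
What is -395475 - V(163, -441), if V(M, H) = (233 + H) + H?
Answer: -394826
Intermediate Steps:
V(M, H) = 233 + 2*H
-395475 - V(163, -441) = -395475 - (233 + 2*(-441)) = -395475 - (233 - 882) = -395475 - 1*(-649) = -395475 + 649 = -394826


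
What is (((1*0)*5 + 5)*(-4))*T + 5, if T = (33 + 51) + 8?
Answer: -1835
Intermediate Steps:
T = 92 (T = 84 + 8 = 92)
(((1*0)*5 + 5)*(-4))*T + 5 = (((1*0)*5 + 5)*(-4))*92 + 5 = ((0*5 + 5)*(-4))*92 + 5 = ((0 + 5)*(-4))*92 + 5 = (5*(-4))*92 + 5 = -20*92 + 5 = -1840 + 5 = -1835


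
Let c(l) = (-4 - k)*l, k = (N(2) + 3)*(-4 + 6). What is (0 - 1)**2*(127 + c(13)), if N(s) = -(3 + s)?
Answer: 127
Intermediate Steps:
N(s) = -3 - s
k = -4 (k = ((-3 - 1*2) + 3)*(-4 + 6) = ((-3 - 2) + 3)*2 = (-5 + 3)*2 = -2*2 = -4)
c(l) = 0 (c(l) = (-4 - 1*(-4))*l = (-4 + 4)*l = 0*l = 0)
(0 - 1)**2*(127 + c(13)) = (0 - 1)**2*(127 + 0) = (-1)**2*127 = 1*127 = 127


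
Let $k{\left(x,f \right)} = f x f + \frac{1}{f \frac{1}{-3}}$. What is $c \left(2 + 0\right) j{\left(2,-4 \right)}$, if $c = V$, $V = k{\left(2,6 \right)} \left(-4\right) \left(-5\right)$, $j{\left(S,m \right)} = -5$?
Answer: $-14300$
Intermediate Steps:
$k{\left(x,f \right)} = - \frac{3}{f} + x f^{2}$ ($k{\left(x,f \right)} = x f^{2} + \frac{1}{f \left(- \frac{1}{3}\right)} = x f^{2} + \frac{1}{\left(- \frac{1}{3}\right) f} = x f^{2} - \frac{3}{f} = - \frac{3}{f} + x f^{2}$)
$V = 1430$ ($V = \frac{-3 + 2 \cdot 6^{3}}{6} \left(-4\right) \left(-5\right) = \frac{-3 + 2 \cdot 216}{6} \left(-4\right) \left(-5\right) = \frac{-3 + 432}{6} \left(-4\right) \left(-5\right) = \frac{1}{6} \cdot 429 \left(-4\right) \left(-5\right) = \frac{143}{2} \left(-4\right) \left(-5\right) = \left(-286\right) \left(-5\right) = 1430$)
$c = 1430$
$c \left(2 + 0\right) j{\left(2,-4 \right)} = 1430 \left(2 + 0\right) \left(-5\right) = 1430 \cdot 2 \left(-5\right) = 2860 \left(-5\right) = -14300$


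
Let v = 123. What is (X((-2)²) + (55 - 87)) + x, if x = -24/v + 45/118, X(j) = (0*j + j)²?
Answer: -76507/4838 ≈ -15.814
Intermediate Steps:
X(j) = j² (X(j) = (0 + j)² = j²)
x = 901/4838 (x = -24/123 + 45/118 = -24*1/123 + 45*(1/118) = -8/41 + 45/118 = 901/4838 ≈ 0.18623)
(X((-2)²) + (55 - 87)) + x = (((-2)²)² + (55 - 87)) + 901/4838 = (4² - 32) + 901/4838 = (16 - 32) + 901/4838 = -16 + 901/4838 = -76507/4838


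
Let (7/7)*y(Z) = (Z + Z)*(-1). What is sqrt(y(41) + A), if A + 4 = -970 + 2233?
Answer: sqrt(1177) ≈ 34.307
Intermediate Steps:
y(Z) = -2*Z (y(Z) = (Z + Z)*(-1) = (2*Z)*(-1) = -2*Z)
A = 1259 (A = -4 + (-970 + 2233) = -4 + 1263 = 1259)
sqrt(y(41) + A) = sqrt(-2*41 + 1259) = sqrt(-82 + 1259) = sqrt(1177)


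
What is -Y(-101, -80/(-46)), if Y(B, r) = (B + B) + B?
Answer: 303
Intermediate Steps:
Y(B, r) = 3*B (Y(B, r) = 2*B + B = 3*B)
-Y(-101, -80/(-46)) = -3*(-101) = -1*(-303) = 303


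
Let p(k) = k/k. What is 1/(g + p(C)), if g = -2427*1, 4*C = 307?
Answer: -1/2426 ≈ -0.00041220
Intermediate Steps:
C = 307/4 (C = (¼)*307 = 307/4 ≈ 76.750)
g = -2427
p(k) = 1
1/(g + p(C)) = 1/(-2427 + 1) = 1/(-2426) = -1/2426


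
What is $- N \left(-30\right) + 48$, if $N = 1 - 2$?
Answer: $18$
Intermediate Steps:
$N = -1$
$- N \left(-30\right) + 48 = \left(-1\right) \left(-1\right) \left(-30\right) + 48 = 1 \left(-30\right) + 48 = -30 + 48 = 18$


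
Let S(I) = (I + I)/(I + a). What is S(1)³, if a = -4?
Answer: -8/27 ≈ -0.29630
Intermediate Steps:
S(I) = 2*I/(-4 + I) (S(I) = (I + I)/(I - 4) = (2*I)/(-4 + I) = 2*I/(-4 + I))
S(1)³ = (2*1/(-4 + 1))³ = (2*1/(-3))³ = (2*1*(-⅓))³ = (-⅔)³ = -8/27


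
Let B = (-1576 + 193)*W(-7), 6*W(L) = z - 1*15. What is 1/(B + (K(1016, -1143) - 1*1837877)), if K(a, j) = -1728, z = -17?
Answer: -1/1832229 ≈ -5.4578e-7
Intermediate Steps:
W(L) = -16/3 (W(L) = (-17 - 1*15)/6 = (-17 - 15)/6 = (⅙)*(-32) = -16/3)
B = 7376 (B = (-1576 + 193)*(-16/3) = -1383*(-16/3) = 7376)
1/(B + (K(1016, -1143) - 1*1837877)) = 1/(7376 + (-1728 - 1*1837877)) = 1/(7376 + (-1728 - 1837877)) = 1/(7376 - 1839605) = 1/(-1832229) = -1/1832229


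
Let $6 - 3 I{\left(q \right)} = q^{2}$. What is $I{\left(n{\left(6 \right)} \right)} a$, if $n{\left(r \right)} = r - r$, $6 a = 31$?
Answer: $\frac{31}{3} \approx 10.333$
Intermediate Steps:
$a = \frac{31}{6}$ ($a = \frac{1}{6} \cdot 31 = \frac{31}{6} \approx 5.1667$)
$n{\left(r \right)} = 0$
$I{\left(q \right)} = 2 - \frac{q^{2}}{3}$
$I{\left(n{\left(6 \right)} \right)} a = \left(2 - \frac{0^{2}}{3}\right) \frac{31}{6} = \left(2 - 0\right) \frac{31}{6} = \left(2 + 0\right) \frac{31}{6} = 2 \cdot \frac{31}{6} = \frac{31}{3}$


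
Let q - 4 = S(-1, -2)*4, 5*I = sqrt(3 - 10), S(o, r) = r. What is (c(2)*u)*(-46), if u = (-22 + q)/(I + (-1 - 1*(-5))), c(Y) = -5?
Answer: -598000/407 + 29900*I*sqrt(7)/407 ≈ -1469.3 + 194.37*I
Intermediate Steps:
I = I*sqrt(7)/5 (I = sqrt(3 - 10)/5 = sqrt(-7)/5 = (I*sqrt(7))/5 = I*sqrt(7)/5 ≈ 0.52915*I)
q = -4 (q = 4 - 2*4 = 4 - 8 = -4)
u = -26/(4 + I*sqrt(7)/5) (u = (-22 - 4)/(I*sqrt(7)/5 + (-1 - 1*(-5))) = -26/(I*sqrt(7)/5 + (-1 + 5)) = -26/(I*sqrt(7)/5 + 4) = -26/(4 + I*sqrt(7)/5) ≈ -6.3882 + 0.84508*I)
(c(2)*u)*(-46) = -5*(-2600/407 + 130*I*sqrt(7)/407)*(-46) = (13000/407 - 650*I*sqrt(7)/407)*(-46) = -598000/407 + 29900*I*sqrt(7)/407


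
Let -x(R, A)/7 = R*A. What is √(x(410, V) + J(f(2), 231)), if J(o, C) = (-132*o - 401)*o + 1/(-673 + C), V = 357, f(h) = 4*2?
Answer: I*√202445163986/442 ≈ 1018.0*I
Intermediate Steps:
f(h) = 8
J(o, C) = 1/(-673 + C) + o*(-401 - 132*o) (J(o, C) = (-401 - 132*o)*o + 1/(-673 + C) = o*(-401 - 132*o) + 1/(-673 + C) = 1/(-673 + C) + o*(-401 - 132*o))
x(R, A) = -7*A*R (x(R, A) = -7*R*A = -7*A*R)
√(x(410, V) + J(f(2), 231)) = √(-7*357*410 + (1 + 88836*8² + 269873*8 - 401*231*8 - 132*231*8²)/(-673 + 231)) = √(-1024590 + (1 + 88836*64 + 2158984 - 741048 - 132*231*64)/(-442)) = √(-1024590 - (1 + 5685504 + 2158984 - 741048 - 1951488)/442) = √(-1024590 - 1/442*5151953) = √(-1024590 - 5151953/442) = √(-458020733/442) = I*√202445163986/442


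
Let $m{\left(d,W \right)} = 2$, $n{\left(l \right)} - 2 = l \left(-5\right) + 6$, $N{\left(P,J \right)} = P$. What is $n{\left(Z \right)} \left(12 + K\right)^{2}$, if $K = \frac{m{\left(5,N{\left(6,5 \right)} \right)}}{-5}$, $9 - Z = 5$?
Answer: $- \frac{40368}{25} \approx -1614.7$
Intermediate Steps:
$Z = 4$ ($Z = 9 - 5 = 4$)
$n{\left(l \right)} = 8 - 5 l$ ($n{\left(l \right)} = 2 + \left(l \left(-5\right) + 6\right) = 2 - \left(-6 + 5 l\right) = 8 - 5 l$)
$K = - \frac{2}{5}$ ($K = \frac{2}{-5} = 2 \left(- \frac{1}{5}\right) = - \frac{2}{5} \approx -0.4$)
$n{\left(Z \right)} \left(12 + K\right)^{2} = \left(8 - 20\right) \left(12 - \frac{2}{5}\right)^{2} = \left(8 - 20\right) \left(\frac{58}{5}\right)^{2} = \left(-12\right) \frac{3364}{25} = - \frac{40368}{25}$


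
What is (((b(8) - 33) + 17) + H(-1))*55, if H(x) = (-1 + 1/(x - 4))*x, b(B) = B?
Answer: -374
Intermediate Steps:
H(x) = x*(-1 + 1/(-4 + x)) (H(x) = (-1 + 1/(-4 + x))*x = x*(-1 + 1/(-4 + x)))
(((b(8) - 33) + 17) + H(-1))*55 = (((8 - 33) + 17) - (5 - 1*(-1))/(-4 - 1))*55 = ((-25 + 17) - 1*(5 + 1)/(-5))*55 = (-8 - 1*(-1/5)*6)*55 = (-8 + 6/5)*55 = -34/5*55 = -374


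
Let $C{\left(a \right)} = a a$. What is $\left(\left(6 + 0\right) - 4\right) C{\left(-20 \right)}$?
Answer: $800$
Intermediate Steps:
$C{\left(a \right)} = a^{2}$
$\left(\left(6 + 0\right) - 4\right) C{\left(-20 \right)} = \left(\left(6 + 0\right) - 4\right) \left(-20\right)^{2} = \left(6 - 4\right) 400 = 2 \cdot 400 = 800$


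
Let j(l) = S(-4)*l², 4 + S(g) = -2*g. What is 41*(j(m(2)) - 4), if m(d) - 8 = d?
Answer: 16236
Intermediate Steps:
S(g) = -4 - 2*g
m(d) = 8 + d
j(l) = 4*l² (j(l) = (-4 - 2*(-4))*l² = (-4 + 8)*l² = 4*l²)
41*(j(m(2)) - 4) = 41*(4*(8 + 2)² - 4) = 41*(4*10² - 4) = 41*(4*100 - 4) = 41*(400 - 4) = 41*396 = 16236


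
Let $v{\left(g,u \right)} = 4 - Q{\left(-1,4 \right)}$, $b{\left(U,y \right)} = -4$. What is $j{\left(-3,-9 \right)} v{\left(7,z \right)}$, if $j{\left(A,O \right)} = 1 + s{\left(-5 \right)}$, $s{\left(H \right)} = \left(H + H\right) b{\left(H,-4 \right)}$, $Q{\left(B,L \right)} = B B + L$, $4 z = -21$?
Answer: $-41$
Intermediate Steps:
$z = - \frac{21}{4}$ ($z = \frac{1}{4} \left(-21\right) = - \frac{21}{4} \approx -5.25$)
$Q{\left(B,L \right)} = L + B^{2}$ ($Q{\left(B,L \right)} = B^{2} + L = L + B^{2}$)
$v{\left(g,u \right)} = -1$ ($v{\left(g,u \right)} = 4 - \left(4 + \left(-1\right)^{2}\right) = 4 - \left(4 + 1\right) = 4 - 5 = -1$)
$s{\left(H \right)} = - 8 H$ ($s{\left(H \right)} = \left(H + H\right) \left(-4\right) = 2 H \left(-4\right) = - 8 H$)
$j{\left(A,O \right)} = 41$ ($j{\left(A,O \right)} = 1 - -40 = 1 + 40 = 41$)
$j{\left(-3,-9 \right)} v{\left(7,z \right)} = 41 \left(-1\right) = -41$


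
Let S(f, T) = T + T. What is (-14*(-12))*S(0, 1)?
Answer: 336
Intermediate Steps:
S(f, T) = 2*T
(-14*(-12))*S(0, 1) = (-14*(-12))*(2*1) = 168*2 = 336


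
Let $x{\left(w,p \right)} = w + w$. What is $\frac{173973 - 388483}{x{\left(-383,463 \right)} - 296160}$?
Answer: $\frac{107255}{148463} \approx 0.72244$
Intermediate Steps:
$x{\left(w,p \right)} = 2 w$
$\frac{173973 - 388483}{x{\left(-383,463 \right)} - 296160} = \frac{173973 - 388483}{2 \left(-383\right) - 296160} = - \frac{214510}{-766 - 296160} = - \frac{214510}{-296926} = \left(-214510\right) \left(- \frac{1}{296926}\right) = \frac{107255}{148463}$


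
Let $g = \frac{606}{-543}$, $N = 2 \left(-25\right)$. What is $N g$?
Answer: $\frac{10100}{181} \approx 55.801$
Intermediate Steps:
$N = -50$
$g = - \frac{202}{181}$ ($g = 606 \left(- \frac{1}{543}\right) = - \frac{202}{181} \approx -1.116$)
$N g = \left(-50\right) \left(- \frac{202}{181}\right) = \frac{10100}{181}$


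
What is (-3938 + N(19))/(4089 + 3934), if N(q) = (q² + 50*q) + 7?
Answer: -2620/8023 ≈ -0.32656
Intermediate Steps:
N(q) = 7 + q² + 50*q
(-3938 + N(19))/(4089 + 3934) = (-3938 + (7 + 19² + 50*19))/(4089 + 3934) = (-3938 + (7 + 361 + 950))/8023 = (-3938 + 1318)*(1/8023) = -2620*1/8023 = -2620/8023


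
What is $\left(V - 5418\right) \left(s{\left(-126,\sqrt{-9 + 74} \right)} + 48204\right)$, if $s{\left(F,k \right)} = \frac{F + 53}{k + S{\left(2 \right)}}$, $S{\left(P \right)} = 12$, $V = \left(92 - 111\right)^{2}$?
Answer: $- \frac{19253212680}{79} - \frac{369161 \sqrt{65}}{79} \approx -2.4375 \cdot 10^{8}$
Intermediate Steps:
$V = 361$ ($V = \left(-19\right)^{2} = 361$)
$s{\left(F,k \right)} = \frac{53 + F}{12 + k}$ ($s{\left(F,k \right)} = \frac{F + 53}{k + 12} = \frac{53 + F}{12 + k}$)
$\left(V - 5418\right) \left(s{\left(-126,\sqrt{-9 + 74} \right)} + 48204\right) = \left(361 - 5418\right) \left(\frac{53 - 126}{12 + \sqrt{-9 + 74}} + 48204\right) = - 5057 \left(\frac{1}{12 + \sqrt{65}} \left(-73\right) + 48204\right) = - 5057 \left(- \frac{73}{12 + \sqrt{65}} + 48204\right) = - 5057 \left(48204 - \frac{73}{12 + \sqrt{65}}\right) = -243767628 + \frac{369161}{12 + \sqrt{65}}$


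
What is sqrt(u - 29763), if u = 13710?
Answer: I*sqrt(16053) ≈ 126.7*I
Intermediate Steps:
sqrt(u - 29763) = sqrt(13710 - 29763) = sqrt(-16053) = I*sqrt(16053)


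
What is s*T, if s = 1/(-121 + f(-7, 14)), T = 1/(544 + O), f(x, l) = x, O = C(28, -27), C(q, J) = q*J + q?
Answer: 1/23552 ≈ 4.2459e-5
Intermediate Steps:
C(q, J) = q + J*q (C(q, J) = J*q + q = q + J*q)
O = -728 (O = 28*(1 - 27) = 28*(-26) = -728)
T = -1/184 (T = 1/(544 - 728) = 1/(-184) = -1/184 ≈ -0.0054348)
s = -1/128 (s = 1/(-121 - 7) = 1/(-128) = -1/128 ≈ -0.0078125)
s*T = -1/128*(-1/184) = 1/23552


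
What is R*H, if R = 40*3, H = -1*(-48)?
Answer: 5760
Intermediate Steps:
H = 48
R = 120
R*H = 120*48 = 5760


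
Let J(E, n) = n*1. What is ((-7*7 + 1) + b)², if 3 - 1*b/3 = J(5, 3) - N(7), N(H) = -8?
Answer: 5184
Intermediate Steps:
J(E, n) = n
b = -24 (b = 9 - 3*(3 - 1*(-8)) = 9 - 3*(3 + 8) = 9 - 3*11 = 9 - 33 = -24)
((-7*7 + 1) + b)² = ((-7*7 + 1) - 24)² = ((-49 + 1) - 24)² = (-48 - 24)² = (-72)² = 5184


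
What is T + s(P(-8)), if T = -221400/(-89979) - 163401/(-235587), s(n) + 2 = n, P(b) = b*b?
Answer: 153458927345/2355320297 ≈ 65.154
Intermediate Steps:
P(b) = b²
s(n) = -2 + n
T = 7429068931/2355320297 (T = -221400*(-1/89979) - 163401*(-1/235587) = 73800/29993 + 54467/78529 = 7429068931/2355320297 ≈ 3.1542)
T + s(P(-8)) = 7429068931/2355320297 + (-2 + (-8)²) = 7429068931/2355320297 + (-2 + 64) = 7429068931/2355320297 + 62 = 153458927345/2355320297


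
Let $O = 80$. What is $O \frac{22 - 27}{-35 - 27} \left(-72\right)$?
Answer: $- \frac{14400}{31} \approx -464.52$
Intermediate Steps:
$O \frac{22 - 27}{-35 - 27} \left(-72\right) = 80 \frac{22 - 27}{-35 - 27} \left(-72\right) = 80 \left(- \frac{5}{-62}\right) \left(-72\right) = 80 \left(\left(-5\right) \left(- \frac{1}{62}\right)\right) \left(-72\right) = 80 \cdot \frac{5}{62} \left(-72\right) = \frac{200}{31} \left(-72\right) = - \frac{14400}{31}$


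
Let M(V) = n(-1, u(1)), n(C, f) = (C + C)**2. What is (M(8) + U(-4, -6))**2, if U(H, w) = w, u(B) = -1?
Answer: 4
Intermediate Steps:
n(C, f) = 4*C**2 (n(C, f) = (2*C)**2 = 4*C**2)
M(V) = 4 (M(V) = 4*(-1)**2 = 4*1 = 4)
(M(8) + U(-4, -6))**2 = (4 - 6)**2 = (-2)**2 = 4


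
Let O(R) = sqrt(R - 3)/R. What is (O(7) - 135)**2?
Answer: 889249/49 ≈ 18148.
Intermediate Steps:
O(R) = sqrt(-3 + R)/R
(O(7) - 135)**2 = (sqrt(-3 + 7)/7 - 135)**2 = (sqrt(4)/7 - 135)**2 = ((1/7)*2 - 135)**2 = (2/7 - 135)**2 = (-943/7)**2 = 889249/49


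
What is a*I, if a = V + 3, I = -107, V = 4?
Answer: -749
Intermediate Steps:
a = 7 (a = 4 + 3 = 7)
a*I = 7*(-107) = -749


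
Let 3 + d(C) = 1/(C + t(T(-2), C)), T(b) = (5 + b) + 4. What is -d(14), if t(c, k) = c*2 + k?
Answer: 125/42 ≈ 2.9762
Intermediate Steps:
T(b) = 9 + b
t(c, k) = k + 2*c (t(c, k) = 2*c + k = k + 2*c)
d(C) = -3 + 1/(14 + 2*C) (d(C) = -3 + 1/(C + (C + 2*(9 - 2))) = -3 + 1/(C + (C + 2*7)) = -3 + 1/(C + (C + 14)) = -3 + 1/(C + (14 + C)) = -3 + 1/(14 + 2*C))
-d(14) = -(-41 - 6*14)/(2*(7 + 14)) = -(-41 - 84)/(2*21) = -(-125)/(2*21) = -1*(-125/42) = 125/42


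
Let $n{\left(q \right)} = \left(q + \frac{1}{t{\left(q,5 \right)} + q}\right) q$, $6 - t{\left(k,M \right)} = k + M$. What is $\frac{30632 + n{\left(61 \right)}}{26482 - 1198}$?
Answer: $\frac{17207}{12642} \approx 1.3611$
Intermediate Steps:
$t{\left(k,M \right)} = 6 - M - k$ ($t{\left(k,M \right)} = 6 - \left(k + M\right) = 6 - \left(M + k\right) = 6 - M - k$)
$n{\left(q \right)} = q \left(1 + q\right)$ ($n{\left(q \right)} = \left(q + \frac{1}{\left(6 - 5 - q\right) + q}\right) q = \left(q + \frac{1}{\left(1 - q\right) + q}\right) q = \left(q + 1^{-1}\right) q = \left(q + 1\right) q = \left(1 + q\right) q = q \left(1 + q\right)$)
$\frac{30632 + n{\left(61 \right)}}{26482 - 1198} = \frac{30632 + 61 \left(1 + 61\right)}{26482 - 1198} = \frac{30632 + 61 \cdot 62}{25284} = \left(30632 + 3782\right) \frac{1}{25284} = 34414 \cdot \frac{1}{25284} = \frac{17207}{12642}$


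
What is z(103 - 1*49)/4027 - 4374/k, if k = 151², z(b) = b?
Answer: -16382844/91819627 ≈ -0.17842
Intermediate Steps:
k = 22801
z(103 - 1*49)/4027 - 4374/k = (103 - 1*49)/4027 - 4374/22801 = (103 - 49)*(1/4027) - 4374*1/22801 = 54*(1/4027) - 4374/22801 = 54/4027 - 4374/22801 = -16382844/91819627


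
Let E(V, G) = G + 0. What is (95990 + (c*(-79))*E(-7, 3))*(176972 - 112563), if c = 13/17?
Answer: 104906094341/17 ≈ 6.1709e+9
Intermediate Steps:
E(V, G) = G
c = 13/17 (c = 13*(1/17) = 13/17 ≈ 0.76471)
(95990 + (c*(-79))*E(-7, 3))*(176972 - 112563) = (95990 + ((13/17)*(-79))*3)*(176972 - 112563) = (95990 - 1027/17*3)*64409 = (95990 - 3081/17)*64409 = (1628749/17)*64409 = 104906094341/17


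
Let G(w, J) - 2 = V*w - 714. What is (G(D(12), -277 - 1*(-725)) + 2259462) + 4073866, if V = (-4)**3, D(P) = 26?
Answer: 6330952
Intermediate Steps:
V = -64
G(w, J) = -712 - 64*w (G(w, J) = 2 + (-64*w - 714) = 2 + (-714 - 64*w) = -712 - 64*w)
(G(D(12), -277 - 1*(-725)) + 2259462) + 4073866 = ((-712 - 64*26) + 2259462) + 4073866 = ((-712 - 1664) + 2259462) + 4073866 = (-2376 + 2259462) + 4073866 = 2257086 + 4073866 = 6330952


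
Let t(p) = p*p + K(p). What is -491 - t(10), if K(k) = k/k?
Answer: -592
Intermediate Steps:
K(k) = 1
t(p) = 1 + p² (t(p) = p*p + 1 = p² + 1 = 1 + p²)
-491 - t(10) = -491 - (1 + 10²) = -491 - (1 + 100) = -491 - 1*101 = -491 - 101 = -592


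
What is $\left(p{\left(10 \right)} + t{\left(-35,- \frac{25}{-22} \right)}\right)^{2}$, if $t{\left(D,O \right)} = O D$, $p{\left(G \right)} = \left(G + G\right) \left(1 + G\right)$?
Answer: $\frac{15721225}{484} \approx 32482.0$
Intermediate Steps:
$p{\left(G \right)} = 2 G \left(1 + G\right)$
$t{\left(D,O \right)} = D O$
$\left(p{\left(10 \right)} + t{\left(-35,- \frac{25}{-22} \right)}\right)^{2} = \left(2 \cdot 10 \left(1 + 10\right) - 35 \left(- \frac{25}{-22}\right)\right)^{2} = \left(2 \cdot 10 \cdot 11 - 35 \left(\left(-25\right) \left(- \frac{1}{22}\right)\right)\right)^{2} = \left(220 - \frac{875}{22}\right)^{2} = \left(\frac{3965}{22}\right)^{2} = \frac{15721225}{484}$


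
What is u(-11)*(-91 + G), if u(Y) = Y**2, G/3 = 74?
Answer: 15851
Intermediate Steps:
G = 222 (G = 3*74 = 222)
u(-11)*(-91 + G) = (-11)**2*(-91 + 222) = 121*131 = 15851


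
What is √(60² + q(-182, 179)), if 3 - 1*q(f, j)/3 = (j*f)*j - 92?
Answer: √17498271 ≈ 4183.1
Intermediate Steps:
q(f, j) = 285 - 3*f*j² (q(f, j) = 9 - 3*((j*f)*j - 92) = 9 - 3*((f*j)*j - 92) = 9 - 3*(f*j² - 92) = 9 - 3*(-92 + f*j²) = 9 + (276 - 3*f*j²) = 285 - 3*f*j²)
√(60² + q(-182, 179)) = √(60² + (285 - 3*(-182)*179²)) = √(3600 + (285 - 3*(-182)*32041)) = √(3600 + (285 + 17494386)) = √(3600 + 17494671) = √17498271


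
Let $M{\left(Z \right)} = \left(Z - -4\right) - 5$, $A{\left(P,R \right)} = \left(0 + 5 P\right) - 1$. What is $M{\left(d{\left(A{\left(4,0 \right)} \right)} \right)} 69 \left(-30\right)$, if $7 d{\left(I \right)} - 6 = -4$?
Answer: $\frac{10350}{7} \approx 1478.6$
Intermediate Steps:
$A{\left(P,R \right)} = -1 + 5 P$ ($A{\left(P,R \right)} = 5 P - 1 = -1 + 5 P$)
$d{\left(I \right)} = \frac{2}{7}$ ($d{\left(I \right)} = \frac{6}{7} + \frac{1}{7} \left(-4\right) = \frac{6}{7} - \frac{4}{7} = \frac{2}{7}$)
$M{\left(Z \right)} = -1 + Z$ ($M{\left(Z \right)} = \left(Z + 4\right) - 5 = \left(4 + Z\right) - 5 = -1 + Z$)
$M{\left(d{\left(A{\left(4,0 \right)} \right)} \right)} 69 \left(-30\right) = \left(-1 + \frac{2}{7}\right) 69 \left(-30\right) = \left(- \frac{5}{7}\right) 69 \left(-30\right) = \left(- \frac{345}{7}\right) \left(-30\right) = \frac{10350}{7}$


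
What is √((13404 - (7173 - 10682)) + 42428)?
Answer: √59341 ≈ 243.60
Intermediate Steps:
√((13404 - (7173 - 10682)) + 42428) = √((13404 - 1*(-3509)) + 42428) = √((13404 + 3509) + 42428) = √(16913 + 42428) = √59341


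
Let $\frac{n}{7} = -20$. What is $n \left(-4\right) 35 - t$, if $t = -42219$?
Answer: $61819$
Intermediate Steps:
$n = -140$ ($n = 7 \left(-20\right) = -140$)
$n \left(-4\right) 35 - t = \left(-140\right) \left(-4\right) 35 - -42219 = 560 \cdot 35 + 42219 = 19600 + 42219 = 61819$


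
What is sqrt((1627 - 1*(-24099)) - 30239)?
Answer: I*sqrt(4513) ≈ 67.179*I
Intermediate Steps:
sqrt((1627 - 1*(-24099)) - 30239) = sqrt((1627 + 24099) - 30239) = sqrt(25726 - 30239) = sqrt(-4513) = I*sqrt(4513)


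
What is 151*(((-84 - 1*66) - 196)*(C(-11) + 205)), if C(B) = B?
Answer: -10135724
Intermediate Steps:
151*(((-84 - 1*66) - 196)*(C(-11) + 205)) = 151*(((-84 - 1*66) - 196)*(-11 + 205)) = 151*(((-84 - 66) - 196)*194) = 151*((-150 - 196)*194) = 151*(-346*194) = 151*(-67124) = -10135724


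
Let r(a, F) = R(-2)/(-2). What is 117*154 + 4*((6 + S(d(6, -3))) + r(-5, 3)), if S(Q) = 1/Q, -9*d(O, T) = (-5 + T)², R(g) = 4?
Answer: 288535/16 ≈ 18033.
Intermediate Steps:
d(O, T) = -(-5 + T)²/9
r(a, F) = -2 (r(a, F) = 4/(-2) = 4*(-½) = -2)
117*154 + 4*((6 + S(d(6, -3))) + r(-5, 3)) = 117*154 + 4*((6 + 1/(-(-5 - 3)²/9)) - 2) = 18018 + 4*((6 + 1/(-⅑*(-8)²)) - 2) = 18018 + 4*((6 + 1/(-⅑*64)) - 2) = 18018 + 4*((6 + 1/(-64/9)) - 2) = 18018 + 4*((6 - 9/64) - 2) = 18018 + 4*(375/64 - 2) = 18018 + 4*(247/64) = 18018 + 247/16 = 288535/16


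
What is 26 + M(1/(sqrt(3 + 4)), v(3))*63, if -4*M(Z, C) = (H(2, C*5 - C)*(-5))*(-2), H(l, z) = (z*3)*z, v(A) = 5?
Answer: -188974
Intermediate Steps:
H(l, z) = 3*z**2 (H(l, z) = (3*z)*z = 3*z**2)
M(Z, C) = -120*C**2 (M(Z, C) = -(3*(C*5 - C)**2)*(-5)*(-2)/4 = -(3*(5*C - C)**2)*(-5)*(-2)/4 = -(3*(4*C)**2)*(-5)*(-2)/4 = -(3*(16*C**2))*(-5)*(-2)/4 = -(48*C**2)*(-5)*(-2)/4 = -(-240*C**2)*(-2)/4 = -120*C**2)
26 + M(1/(sqrt(3 + 4)), v(3))*63 = 26 - 120*5**2*63 = 26 - 120*25*63 = 26 - 3000*63 = 26 - 189000 = -188974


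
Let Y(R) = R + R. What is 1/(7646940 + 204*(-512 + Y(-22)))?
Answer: 1/7533516 ≈ 1.3274e-7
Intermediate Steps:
Y(R) = 2*R
1/(7646940 + 204*(-512 + Y(-22))) = 1/(7646940 + 204*(-512 + 2*(-22))) = 1/(7646940 + 204*(-512 - 44)) = 1/(7646940 + 204*(-556)) = 1/(7646940 - 113424) = 1/7533516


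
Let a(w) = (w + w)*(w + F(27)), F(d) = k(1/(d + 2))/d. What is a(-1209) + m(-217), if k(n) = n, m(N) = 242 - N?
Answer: 763116475/261 ≈ 2.9238e+6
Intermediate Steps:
F(d) = 1/(d*(2 + d)) (F(d) = 1/((d + 2)*d) = 1/((2 + d)*d) = 1/(d*(2 + d)))
a(w) = 2*w*(1/783 + w) (a(w) = (w + w)*(w + 1/(27*(2 + 27))) = (2*w)*(w + (1/27)/29) = (2*w)*(w + (1/27)*(1/29)) = (2*w)*(w + 1/783) = (2*w)*(1/783 + w) = 2*w*(1/783 + w))
a(-1209) + m(-217) = (2/783)*(-1209)*(1 + 783*(-1209)) + (242 - 1*(-217)) = (2/783)*(-1209)*(1 - 946647) + (242 + 217) = (2/783)*(-1209)*(-946646) + 459 = 762996676/261 + 459 = 763116475/261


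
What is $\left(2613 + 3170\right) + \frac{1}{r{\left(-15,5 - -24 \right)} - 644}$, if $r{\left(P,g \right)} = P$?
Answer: $\frac{3810996}{659} \approx 5783.0$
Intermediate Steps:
$\left(2613 + 3170\right) + \frac{1}{r{\left(-15,5 - -24 \right)} - 644} = \left(2613 + 3170\right) + \frac{1}{-15 - 644} = 5783 + \frac{1}{-659} = 5783 - \frac{1}{659} = \frac{3810996}{659}$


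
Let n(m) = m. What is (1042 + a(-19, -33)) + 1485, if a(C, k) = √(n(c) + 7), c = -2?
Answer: 2527 + √5 ≈ 2529.2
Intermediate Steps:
a(C, k) = √5 (a(C, k) = √(-2 + 7) = √5)
(1042 + a(-19, -33)) + 1485 = (1042 + √5) + 1485 = 2527 + √5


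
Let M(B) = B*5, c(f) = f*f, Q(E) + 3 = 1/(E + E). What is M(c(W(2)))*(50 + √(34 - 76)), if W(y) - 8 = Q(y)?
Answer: 55125/8 + 2205*I*√42/16 ≈ 6890.6 + 893.13*I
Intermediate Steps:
Q(E) = -3 + 1/(2*E) (Q(E) = -3 + 1/(E + E) = -3 + 1/(2*E))
W(y) = 5 + 1/(2*y) (W(y) = 8 + (-3 + 1/(2*y)) = 5 + 1/(2*y))
c(f) = f²
M(B) = 5*B
M(c(W(2)))*(50 + √(34 - 76)) = (5*(5 + (½)/2)²)*(50 + √(34 - 76)) = (5*(5 + (½)*(½))²)*(50 + √(-42)) = (5*(5 + ¼)²)*(50 + I*√42) = (5*(21/4)²)*(50 + I*√42) = (5*(441/16))*(50 + I*√42) = 2205*(50 + I*√42)/16 = 55125/8 + 2205*I*√42/16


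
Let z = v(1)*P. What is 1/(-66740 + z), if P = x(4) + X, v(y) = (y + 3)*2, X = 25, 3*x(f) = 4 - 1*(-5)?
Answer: -1/66516 ≈ -1.5034e-5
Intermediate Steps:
x(f) = 3 (x(f) = (4 - 1*(-5))/3 = (4 + 5)/3 = (⅓)*9 = 3)
v(y) = 6 + 2*y (v(y) = (3 + y)*2 = 6 + 2*y)
P = 28 (P = 3 + 25 = 28)
z = 224 (z = (6 + 2*1)*28 = (6 + 2)*28 = 8*28 = 224)
1/(-66740 + z) = 1/(-66740 + 224) = 1/(-66516) = -1/66516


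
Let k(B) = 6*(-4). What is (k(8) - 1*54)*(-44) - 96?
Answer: 3336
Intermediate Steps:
k(B) = -24
(k(8) - 1*54)*(-44) - 96 = (-24 - 1*54)*(-44) - 96 = (-24 - 54)*(-44) - 96 = -78*(-44) - 96 = 3432 - 96 = 3336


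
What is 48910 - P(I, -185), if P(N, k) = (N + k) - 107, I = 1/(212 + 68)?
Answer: 13776559/280 ≈ 49202.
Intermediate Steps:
I = 1/280 ≈ 0.0035714
P(N, k) = -107 + N + k
48910 - P(I, -185) = 48910 - (-107 + 1/280 - 185) = 48910 - 1*(-81759/280) = 48910 + 81759/280 = 13776559/280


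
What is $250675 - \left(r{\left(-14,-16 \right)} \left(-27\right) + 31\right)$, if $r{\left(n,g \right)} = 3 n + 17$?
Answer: $249969$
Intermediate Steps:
$r{\left(n,g \right)} = 17 + 3 n$
$250675 - \left(r{\left(-14,-16 \right)} \left(-27\right) + 31\right) = 250675 - \left(\left(17 + 3 \left(-14\right)\right) \left(-27\right) + 31\right) = 250675 - \left(\left(17 - 42\right) \left(-27\right) + 31\right) = 250675 - \left(\left(-25\right) \left(-27\right) + 31\right) = 250675 - \left(675 + 31\right) = 250675 - 706 = 249969$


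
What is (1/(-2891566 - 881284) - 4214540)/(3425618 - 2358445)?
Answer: -15900827239001/4026283653050 ≈ -3.9493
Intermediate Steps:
(1/(-2891566 - 881284) - 4214540)/(3425618 - 2358445) = (1/(-3772850) - 4214540)/1067173 = (-1/3772850 - 4214540)*(1/1067173) = -15900827239001/3772850*1/1067173 = -15900827239001/4026283653050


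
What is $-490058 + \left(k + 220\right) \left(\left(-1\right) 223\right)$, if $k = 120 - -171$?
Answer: $-604011$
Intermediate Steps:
$k = 291$ ($k = 120 + 171 = 291$)
$-490058 + \left(k + 220\right) \left(\left(-1\right) 223\right) = -490058 + \left(291 + 220\right) \left(\left(-1\right) 223\right) = -490058 + 511 \left(-223\right) = -490058 - 113953 = -604011$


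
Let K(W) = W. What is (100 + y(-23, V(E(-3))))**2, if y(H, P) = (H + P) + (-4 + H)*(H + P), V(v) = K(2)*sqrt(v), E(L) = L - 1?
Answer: 476388 - 145184*I ≈ 4.7639e+5 - 1.4518e+5*I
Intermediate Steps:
E(L) = -1 + L
V(v) = 2*sqrt(v)
y(H, P) = H + P + (-4 + H)*(H + P)
(100 + y(-23, V(E(-3))))**2 = (100 + ((-23)**2 - 3*(-23) - 6*sqrt(-1 - 3) - 46*sqrt(-1 - 3)))**2 = (100 + (529 + 69 - 6*sqrt(-4) - 46*sqrt(-4)))**2 = (100 + (529 + 69 - 6*2*I - 46*2*I))**2 = (100 + (529 + 69 - 12*I - 92*I))**2 = (100 + (598 - 104*I))**2 = (698 - 104*I)**2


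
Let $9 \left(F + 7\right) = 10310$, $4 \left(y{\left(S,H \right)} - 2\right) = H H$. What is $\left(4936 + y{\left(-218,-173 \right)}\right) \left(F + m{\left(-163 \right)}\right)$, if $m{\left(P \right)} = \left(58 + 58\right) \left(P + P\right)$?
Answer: $- \frac{16399549057}{36} \approx -4.5554 \cdot 10^{8}$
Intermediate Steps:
$m{\left(P \right)} = 232 P$ ($m{\left(P \right)} = 116 \cdot 2 P = 232 P$)
$y{\left(S,H \right)} = 2 + \frac{H^{2}}{4}$ ($y{\left(S,H \right)} = 2 + \frac{H H}{4} = 2 + \frac{H^{2}}{4}$)
$F = \frac{10247}{9}$ ($F = -7 + \frac{1}{9} \cdot 10310 = -7 + \frac{10310}{9} = \frac{10247}{9} \approx 1138.6$)
$\left(4936 + y{\left(-218,-173 \right)}\right) \left(F + m{\left(-163 \right)}\right) = \left(4936 + \left(2 + \frac{\left(-173\right)^{2}}{4}\right)\right) \left(\frac{10247}{9} + 232 \left(-163\right)\right) = \left(4936 + \left(2 + \frac{1}{4} \cdot 29929\right)\right) \left(\frac{10247}{9} - 37816\right) = \left(4936 + \left(2 + \frac{29929}{4}\right)\right) \left(- \frac{330097}{9}\right) = \left(4936 + \frac{29937}{4}\right) \left(- \frac{330097}{9}\right) = \frac{49681}{4} \left(- \frac{330097}{9}\right) = - \frac{16399549057}{36}$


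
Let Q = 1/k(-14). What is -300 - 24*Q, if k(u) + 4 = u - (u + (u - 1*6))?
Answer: -603/2 ≈ -301.50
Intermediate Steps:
k(u) = 2 - u (k(u) = -4 + (u - (u + (u - 1*6))) = -4 + (u - (u + (u - 6))) = -4 + (u - (u + (-6 + u))) = -4 + (u - (-6 + 2*u)) = -4 + (u + (6 - 2*u)) = -4 + (6 - u) = 2 - u)
Q = 1/16 (Q = 1/(2 - 1*(-14)) = 1/(2 + 14) = 1/16 ≈ 0.062500)
-300 - 24*Q = -300 - 24*1/16 = -300 - 3/2 = -603/2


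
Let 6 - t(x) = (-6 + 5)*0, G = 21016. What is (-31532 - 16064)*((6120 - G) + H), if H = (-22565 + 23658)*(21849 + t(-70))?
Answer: -1136241173924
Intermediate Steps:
t(x) = 6 (t(x) = 6 - (-6 + 5)*0 = 6 - (-1)*0 = 6 - 1*0 = 6 + 0 = 6)
H = 23887515 (H = (-22565 + 23658)*(21849 + 6) = 1093*21855 = 23887515)
(-31532 - 16064)*((6120 - G) + H) = (-31532 - 16064)*((6120 - 1*21016) + 23887515) = -47596*((6120 - 21016) + 23887515) = -47596*(-14896 + 23887515) = -47596*23872619 = -1136241173924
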